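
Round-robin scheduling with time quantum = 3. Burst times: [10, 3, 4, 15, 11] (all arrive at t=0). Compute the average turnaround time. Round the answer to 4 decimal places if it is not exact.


Time quantum = 3
Execution trace:
  J1 runs 3 units, time = 3
  J2 runs 3 units, time = 6
  J3 runs 3 units, time = 9
  J4 runs 3 units, time = 12
  J5 runs 3 units, time = 15
  J1 runs 3 units, time = 18
  J3 runs 1 units, time = 19
  J4 runs 3 units, time = 22
  J5 runs 3 units, time = 25
  J1 runs 3 units, time = 28
  J4 runs 3 units, time = 31
  J5 runs 3 units, time = 34
  J1 runs 1 units, time = 35
  J4 runs 3 units, time = 38
  J5 runs 2 units, time = 40
  J4 runs 3 units, time = 43
Finish times: [35, 6, 19, 43, 40]
Average turnaround = 143/5 = 28.6

28.6


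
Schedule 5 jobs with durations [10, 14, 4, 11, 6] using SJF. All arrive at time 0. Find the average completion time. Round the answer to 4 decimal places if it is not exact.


SJF order (ascending): [4, 6, 10, 11, 14]
Completion times:
  Job 1: burst=4, C=4
  Job 2: burst=6, C=10
  Job 3: burst=10, C=20
  Job 4: burst=11, C=31
  Job 5: burst=14, C=45
Average completion = 110/5 = 22.0

22.0


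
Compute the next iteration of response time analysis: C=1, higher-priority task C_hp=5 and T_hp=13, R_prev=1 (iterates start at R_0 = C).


R_next = C + ceil(R_prev / T_hp) * C_hp
ceil(1 / 13) = ceil(0.0769) = 1
Interference = 1 * 5 = 5
R_next = 1 + 5 = 6

6


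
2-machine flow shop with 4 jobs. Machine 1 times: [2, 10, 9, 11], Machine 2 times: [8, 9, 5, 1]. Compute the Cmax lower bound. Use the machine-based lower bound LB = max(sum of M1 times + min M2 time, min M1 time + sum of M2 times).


LB1 = sum(M1 times) + min(M2 times) = 32 + 1 = 33
LB2 = min(M1 times) + sum(M2 times) = 2 + 23 = 25
Lower bound = max(LB1, LB2) = max(33, 25) = 33

33


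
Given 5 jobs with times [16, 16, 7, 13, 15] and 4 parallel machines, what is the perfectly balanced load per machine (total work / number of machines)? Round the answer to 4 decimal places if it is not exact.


Total processing time = 16 + 16 + 7 + 13 + 15 = 67
Number of machines = 4
Ideal balanced load = 67 / 4 = 16.75

16.75


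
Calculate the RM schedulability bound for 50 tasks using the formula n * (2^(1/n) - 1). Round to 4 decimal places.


Compute 2^(1/50) = 1.0139594798
Subtract 1: 1.0139594798 - 1 = 0.0139594798
Multiply by n: 50 * 0.0139594798 = 0.6979739900
Round to 4 dp: 0.6980

0.6980


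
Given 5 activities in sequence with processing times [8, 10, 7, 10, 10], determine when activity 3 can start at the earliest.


Activity 3 starts after activities 1 through 2 complete.
Predecessor durations: [8, 10]
ES = 8 + 10 = 18

18


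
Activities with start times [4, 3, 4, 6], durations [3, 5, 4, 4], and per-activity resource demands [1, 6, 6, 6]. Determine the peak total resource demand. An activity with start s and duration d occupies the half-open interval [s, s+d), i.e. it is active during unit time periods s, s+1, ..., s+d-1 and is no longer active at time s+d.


Each activity i is active on [start_i, start_i + duration_i).
Compute total resource usage per time slot:
  t=0: active resources = [], total = 0
  t=1: active resources = [], total = 0
  t=2: active resources = [], total = 0
  t=3: active resources = [6], total = 6
  t=4: active resources = [1, 6, 6], total = 13
  t=5: active resources = [1, 6, 6], total = 13
  t=6: active resources = [1, 6, 6, 6], total = 19
  t=7: active resources = [6, 6, 6], total = 18
  t=8: active resources = [6], total = 6
  t=9: active resources = [6], total = 6
Peak resource demand = 19

19


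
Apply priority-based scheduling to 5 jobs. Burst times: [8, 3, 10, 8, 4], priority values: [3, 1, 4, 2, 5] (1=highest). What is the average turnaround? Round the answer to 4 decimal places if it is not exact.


Sort by priority (ascending = highest first):
Order: [(1, 3), (2, 8), (3, 8), (4, 10), (5, 4)]
Completion times:
  Priority 1, burst=3, C=3
  Priority 2, burst=8, C=11
  Priority 3, burst=8, C=19
  Priority 4, burst=10, C=29
  Priority 5, burst=4, C=33
Average turnaround = 95/5 = 19.0

19.0


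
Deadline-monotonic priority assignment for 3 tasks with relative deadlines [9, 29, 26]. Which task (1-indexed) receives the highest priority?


Sort tasks by relative deadline (ascending):
  Task 1: deadline = 9
  Task 3: deadline = 26
  Task 2: deadline = 29
Priority order (highest first): [1, 3, 2]
Highest priority task = 1

1


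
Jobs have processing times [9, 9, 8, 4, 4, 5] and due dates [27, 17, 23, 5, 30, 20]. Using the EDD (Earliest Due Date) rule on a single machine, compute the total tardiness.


Sort by due date (EDD order): [(4, 5), (9, 17), (5, 20), (8, 23), (9, 27), (4, 30)]
Compute completion times and tardiness:
  Job 1: p=4, d=5, C=4, tardiness=max(0,4-5)=0
  Job 2: p=9, d=17, C=13, tardiness=max(0,13-17)=0
  Job 3: p=5, d=20, C=18, tardiness=max(0,18-20)=0
  Job 4: p=8, d=23, C=26, tardiness=max(0,26-23)=3
  Job 5: p=9, d=27, C=35, tardiness=max(0,35-27)=8
  Job 6: p=4, d=30, C=39, tardiness=max(0,39-30)=9
Total tardiness = 20

20


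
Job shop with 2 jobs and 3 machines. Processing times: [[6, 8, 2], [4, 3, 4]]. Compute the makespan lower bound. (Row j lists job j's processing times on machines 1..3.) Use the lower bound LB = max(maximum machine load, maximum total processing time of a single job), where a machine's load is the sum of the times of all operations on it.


Machine loads:
  Machine 1: 6 + 4 = 10
  Machine 2: 8 + 3 = 11
  Machine 3: 2 + 4 = 6
Max machine load = 11
Job totals:
  Job 1: 16
  Job 2: 11
Max job total = 16
Lower bound = max(11, 16) = 16

16


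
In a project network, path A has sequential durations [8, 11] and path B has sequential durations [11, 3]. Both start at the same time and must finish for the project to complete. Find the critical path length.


Path A total = 8 + 11 = 19
Path B total = 11 + 3 = 14
Critical path = longest path = max(19, 14) = 19

19


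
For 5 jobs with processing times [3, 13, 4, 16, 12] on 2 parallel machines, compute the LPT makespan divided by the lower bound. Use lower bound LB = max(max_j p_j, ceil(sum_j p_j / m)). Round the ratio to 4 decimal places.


LPT order: [16, 13, 12, 4, 3]
Machine loads after assignment: [23, 25]
LPT makespan = 25
Lower bound = max(max_job, ceil(total/2)) = max(16, 24) = 24
Ratio = 25 / 24 = 1.0417

1.0417


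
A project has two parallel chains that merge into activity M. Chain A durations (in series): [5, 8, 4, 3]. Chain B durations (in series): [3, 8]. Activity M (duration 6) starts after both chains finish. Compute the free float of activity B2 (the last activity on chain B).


ES(B2) = sum of predecessors on chain B = 3
EF(B2) = ES + duration = 3 + 8 = 11
Successor of B2 is M. ES(M) = max(sum(A), sum(B)) = max(20, 11) = 20
Free float = ES(successor) - EF(current) = 20 - 11 = 9

9


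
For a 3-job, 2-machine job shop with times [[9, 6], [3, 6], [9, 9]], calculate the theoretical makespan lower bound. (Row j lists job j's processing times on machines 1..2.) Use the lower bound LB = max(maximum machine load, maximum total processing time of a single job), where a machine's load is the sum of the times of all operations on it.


Machine loads:
  Machine 1: 9 + 3 + 9 = 21
  Machine 2: 6 + 6 + 9 = 21
Max machine load = 21
Job totals:
  Job 1: 15
  Job 2: 9
  Job 3: 18
Max job total = 18
Lower bound = max(21, 18) = 21

21


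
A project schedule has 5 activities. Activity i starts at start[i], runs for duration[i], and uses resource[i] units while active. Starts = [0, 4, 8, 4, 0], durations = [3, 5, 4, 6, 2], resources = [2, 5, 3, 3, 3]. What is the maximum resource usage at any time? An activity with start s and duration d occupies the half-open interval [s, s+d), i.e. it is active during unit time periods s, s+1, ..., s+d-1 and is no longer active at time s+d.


Each activity i is active on [start_i, start_i + duration_i).
Compute total resource usage per time slot:
  t=0: active resources = [2, 3], total = 5
  t=1: active resources = [2, 3], total = 5
  t=2: active resources = [2], total = 2
  t=3: active resources = [], total = 0
  t=4: active resources = [5, 3], total = 8
  t=5: active resources = [5, 3], total = 8
  t=6: active resources = [5, 3], total = 8
  t=7: active resources = [5, 3], total = 8
  t=8: active resources = [5, 3, 3], total = 11
  t=9: active resources = [3, 3], total = 6
  t=10: active resources = [3], total = 3
  t=11: active resources = [3], total = 3
Peak resource demand = 11

11


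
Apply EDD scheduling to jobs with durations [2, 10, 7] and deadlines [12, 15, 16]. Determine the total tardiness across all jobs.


Sort by due date (EDD order): [(2, 12), (10, 15), (7, 16)]
Compute completion times and tardiness:
  Job 1: p=2, d=12, C=2, tardiness=max(0,2-12)=0
  Job 2: p=10, d=15, C=12, tardiness=max(0,12-15)=0
  Job 3: p=7, d=16, C=19, tardiness=max(0,19-16)=3
Total tardiness = 3

3


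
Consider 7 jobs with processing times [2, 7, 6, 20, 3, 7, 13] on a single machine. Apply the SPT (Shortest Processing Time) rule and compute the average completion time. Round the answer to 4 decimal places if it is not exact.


Sort jobs by processing time (SPT order): [2, 3, 6, 7, 7, 13, 20]
Compute completion times sequentially:
  Job 1: processing = 2, completes at 2
  Job 2: processing = 3, completes at 5
  Job 3: processing = 6, completes at 11
  Job 4: processing = 7, completes at 18
  Job 5: processing = 7, completes at 25
  Job 6: processing = 13, completes at 38
  Job 7: processing = 20, completes at 58
Sum of completion times = 157
Average completion time = 157/7 = 22.4286

22.4286


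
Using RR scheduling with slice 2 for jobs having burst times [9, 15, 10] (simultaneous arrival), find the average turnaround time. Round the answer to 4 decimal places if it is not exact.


Time quantum = 2
Execution trace:
  J1 runs 2 units, time = 2
  J2 runs 2 units, time = 4
  J3 runs 2 units, time = 6
  J1 runs 2 units, time = 8
  J2 runs 2 units, time = 10
  J3 runs 2 units, time = 12
  J1 runs 2 units, time = 14
  J2 runs 2 units, time = 16
  J3 runs 2 units, time = 18
  J1 runs 2 units, time = 20
  J2 runs 2 units, time = 22
  J3 runs 2 units, time = 24
  J1 runs 1 units, time = 25
  J2 runs 2 units, time = 27
  J3 runs 2 units, time = 29
  J2 runs 2 units, time = 31
  J2 runs 2 units, time = 33
  J2 runs 1 units, time = 34
Finish times: [25, 34, 29]
Average turnaround = 88/3 = 29.3333

29.3333


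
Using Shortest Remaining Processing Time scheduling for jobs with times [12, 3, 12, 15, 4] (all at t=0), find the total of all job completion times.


Since all jobs arrive at t=0, SRPT equals SPT ordering.
SPT order: [3, 4, 12, 12, 15]
Completion times:
  Job 1: p=3, C=3
  Job 2: p=4, C=7
  Job 3: p=12, C=19
  Job 4: p=12, C=31
  Job 5: p=15, C=46
Total completion time = 3 + 7 + 19 + 31 + 46 = 106

106


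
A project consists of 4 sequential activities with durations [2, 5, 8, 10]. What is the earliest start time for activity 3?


Activity 3 starts after activities 1 through 2 complete.
Predecessor durations: [2, 5]
ES = 2 + 5 = 7

7


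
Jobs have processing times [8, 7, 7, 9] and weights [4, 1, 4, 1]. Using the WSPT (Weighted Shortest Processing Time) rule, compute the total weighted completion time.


Compute p/w ratios and sort ascending (WSPT): [(7, 4), (8, 4), (7, 1), (9, 1)]
Compute weighted completion times:
  Job (p=7,w=4): C=7, w*C=4*7=28
  Job (p=8,w=4): C=15, w*C=4*15=60
  Job (p=7,w=1): C=22, w*C=1*22=22
  Job (p=9,w=1): C=31, w*C=1*31=31
Total weighted completion time = 141

141


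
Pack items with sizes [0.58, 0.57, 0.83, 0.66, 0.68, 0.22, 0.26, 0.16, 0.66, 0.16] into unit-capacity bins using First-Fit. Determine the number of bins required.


Place items sequentially using First-Fit:
  Item 0.58 -> new Bin 1
  Item 0.57 -> new Bin 2
  Item 0.83 -> new Bin 3
  Item 0.66 -> new Bin 4
  Item 0.68 -> new Bin 5
  Item 0.22 -> Bin 1 (now 0.8)
  Item 0.26 -> Bin 2 (now 0.83)
  Item 0.16 -> Bin 1 (now 0.96)
  Item 0.66 -> new Bin 6
  Item 0.16 -> Bin 2 (now 0.99)
Total bins used = 6

6


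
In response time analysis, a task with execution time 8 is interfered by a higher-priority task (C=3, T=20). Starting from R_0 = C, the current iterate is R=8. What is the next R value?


R_next = C + ceil(R_prev / T_hp) * C_hp
ceil(8 / 20) = ceil(0.4) = 1
Interference = 1 * 3 = 3
R_next = 8 + 3 = 11

11


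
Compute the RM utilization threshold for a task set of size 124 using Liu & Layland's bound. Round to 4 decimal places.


Compute 2^(1/124) = 1.0056055492
Subtract 1: 1.0056055492 - 1 = 0.0056055492
Multiply by n: 124 * 0.0056055492 = 0.6950881008
Round to 4 dp: 0.6951

0.6951


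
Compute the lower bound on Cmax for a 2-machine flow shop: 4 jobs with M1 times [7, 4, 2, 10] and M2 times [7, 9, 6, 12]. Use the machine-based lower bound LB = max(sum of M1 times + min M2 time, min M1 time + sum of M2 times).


LB1 = sum(M1 times) + min(M2 times) = 23 + 6 = 29
LB2 = min(M1 times) + sum(M2 times) = 2 + 34 = 36
Lower bound = max(LB1, LB2) = max(29, 36) = 36

36


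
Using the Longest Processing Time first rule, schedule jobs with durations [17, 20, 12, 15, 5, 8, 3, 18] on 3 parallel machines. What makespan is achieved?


Sort jobs in decreasing order (LPT): [20, 18, 17, 15, 12, 8, 5, 3]
Assign each job to the least loaded machine:
  Machine 1: jobs [20, 8, 5], load = 33
  Machine 2: jobs [18, 12, 3], load = 33
  Machine 3: jobs [17, 15], load = 32
Makespan = max load = 33

33


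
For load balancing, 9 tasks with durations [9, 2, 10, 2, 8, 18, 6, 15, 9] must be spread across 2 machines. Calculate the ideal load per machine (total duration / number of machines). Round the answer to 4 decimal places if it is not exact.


Total processing time = 9 + 2 + 10 + 2 + 8 + 18 + 6 + 15 + 9 = 79
Number of machines = 2
Ideal balanced load = 79 / 2 = 39.5

39.5


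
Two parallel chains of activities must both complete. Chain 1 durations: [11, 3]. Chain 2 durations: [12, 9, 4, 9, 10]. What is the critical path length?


Path A total = 11 + 3 = 14
Path B total = 12 + 9 + 4 + 9 + 10 = 44
Critical path = longest path = max(14, 44) = 44

44


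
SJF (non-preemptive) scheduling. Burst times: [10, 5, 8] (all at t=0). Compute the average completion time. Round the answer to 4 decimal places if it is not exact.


SJF order (ascending): [5, 8, 10]
Completion times:
  Job 1: burst=5, C=5
  Job 2: burst=8, C=13
  Job 3: burst=10, C=23
Average completion = 41/3 = 13.6667

13.6667


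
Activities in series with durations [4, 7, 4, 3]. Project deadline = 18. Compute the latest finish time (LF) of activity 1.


LF(activity 1) = deadline - sum of successor durations
Successors: activities 2 through 4 with durations [7, 4, 3]
Sum of successor durations = 14
LF = 18 - 14 = 4

4


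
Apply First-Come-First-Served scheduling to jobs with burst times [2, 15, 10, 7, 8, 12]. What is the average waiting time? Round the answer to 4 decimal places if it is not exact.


FCFS order (as given): [2, 15, 10, 7, 8, 12]
Waiting times:
  Job 1: wait = 0
  Job 2: wait = 2
  Job 3: wait = 17
  Job 4: wait = 27
  Job 5: wait = 34
  Job 6: wait = 42
Sum of waiting times = 122
Average waiting time = 122/6 = 20.3333

20.3333


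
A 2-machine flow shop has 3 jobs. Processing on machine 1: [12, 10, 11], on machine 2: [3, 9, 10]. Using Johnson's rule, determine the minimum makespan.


Apply Johnson's rule:
  Group 1 (a <= b): []
  Group 2 (a > b): [(3, 11, 10), (2, 10, 9), (1, 12, 3)]
Optimal job order: [3, 2, 1]
Schedule:
  Job 3: M1 done at 11, M2 done at 21
  Job 2: M1 done at 21, M2 done at 30
  Job 1: M1 done at 33, M2 done at 36
Makespan = 36

36


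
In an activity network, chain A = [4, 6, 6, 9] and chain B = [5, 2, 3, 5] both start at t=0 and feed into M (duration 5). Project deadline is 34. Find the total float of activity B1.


Forward pass: ES(B1) = sum of predecessors on chain B = 0
EF = ES + duration = 0 + 5 = 5
Backward pass: LF(M) = deadline = 34; LS(M) = 34 - 5 = 29
LF(B1) = LS(M) - sum(successors on chain B) = 29 - 10 = 19
LS = LF - duration = 19 - 5 = 14
Total float = LS - ES = 14 - 0 = 14

14


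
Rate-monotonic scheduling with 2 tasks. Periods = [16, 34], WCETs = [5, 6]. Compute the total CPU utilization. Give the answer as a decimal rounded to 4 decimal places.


Compute individual utilizations (exact fractions):
  Task 1: C/T = 5/16 (approx. 0.3125)
  Task 2: C/T = 6/34 = 3/17 (approx. 0.1765)
Total utilization U = 5/16 + 3/17 = 133/272
Rounded to 4 decimal places: U = 0.4890
RM (Liu & Layland) bound for 2 tasks = 0.828427; compare with U = 133/272 (approx. 0.488971)
U <= bound, so schedulable by RM sufficient condition.

0.4890


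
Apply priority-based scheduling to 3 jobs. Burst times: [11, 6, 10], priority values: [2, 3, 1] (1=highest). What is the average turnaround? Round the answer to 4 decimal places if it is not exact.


Sort by priority (ascending = highest first):
Order: [(1, 10), (2, 11), (3, 6)]
Completion times:
  Priority 1, burst=10, C=10
  Priority 2, burst=11, C=21
  Priority 3, burst=6, C=27
Average turnaround = 58/3 = 19.3333

19.3333


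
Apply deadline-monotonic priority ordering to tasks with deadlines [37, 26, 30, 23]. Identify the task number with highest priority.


Sort tasks by relative deadline (ascending):
  Task 4: deadline = 23
  Task 2: deadline = 26
  Task 3: deadline = 30
  Task 1: deadline = 37
Priority order (highest first): [4, 2, 3, 1]
Highest priority task = 4

4


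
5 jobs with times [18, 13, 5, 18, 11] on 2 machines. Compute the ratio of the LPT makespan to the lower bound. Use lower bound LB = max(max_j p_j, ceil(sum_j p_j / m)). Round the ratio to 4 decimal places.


LPT order: [18, 18, 13, 11, 5]
Machine loads after assignment: [31, 34]
LPT makespan = 34
Lower bound = max(max_job, ceil(total/2)) = max(18, 33) = 33
Ratio = 34 / 33 = 1.0303

1.0303


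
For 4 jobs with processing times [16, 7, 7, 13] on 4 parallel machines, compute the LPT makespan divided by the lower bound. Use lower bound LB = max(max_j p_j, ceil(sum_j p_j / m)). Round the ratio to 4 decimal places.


LPT order: [16, 13, 7, 7]
Machine loads after assignment: [16, 13, 7, 7]
LPT makespan = 16
Lower bound = max(max_job, ceil(total/4)) = max(16, 11) = 16
Ratio = 16 / 16 = 1.0

1.0


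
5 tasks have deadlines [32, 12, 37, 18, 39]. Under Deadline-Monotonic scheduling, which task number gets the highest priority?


Sort tasks by relative deadline (ascending):
  Task 2: deadline = 12
  Task 4: deadline = 18
  Task 1: deadline = 32
  Task 3: deadline = 37
  Task 5: deadline = 39
Priority order (highest first): [2, 4, 1, 3, 5]
Highest priority task = 2

2


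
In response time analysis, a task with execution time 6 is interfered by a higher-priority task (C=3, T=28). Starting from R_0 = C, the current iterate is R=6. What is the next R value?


R_next = C + ceil(R_prev / T_hp) * C_hp
ceil(6 / 28) = ceil(0.2143) = 1
Interference = 1 * 3 = 3
R_next = 6 + 3 = 9

9


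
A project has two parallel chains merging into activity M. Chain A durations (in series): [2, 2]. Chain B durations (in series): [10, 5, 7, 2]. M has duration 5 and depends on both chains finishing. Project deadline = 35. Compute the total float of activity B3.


Forward pass: ES(B3) = sum of predecessors on chain B = 15
EF = ES + duration = 15 + 7 = 22
Backward pass: LF(M) = deadline = 35; LS(M) = 35 - 5 = 30
LF(B3) = LS(M) - sum(successors on chain B) = 30 - 2 = 28
LS = LF - duration = 28 - 7 = 21
Total float = LS - ES = 21 - 15 = 6

6


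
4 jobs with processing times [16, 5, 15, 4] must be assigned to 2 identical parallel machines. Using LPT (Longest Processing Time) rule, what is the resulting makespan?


Sort jobs in decreasing order (LPT): [16, 15, 5, 4]
Assign each job to the least loaded machine:
  Machine 1: jobs [16, 4], load = 20
  Machine 2: jobs [15, 5], load = 20
Makespan = max load = 20

20


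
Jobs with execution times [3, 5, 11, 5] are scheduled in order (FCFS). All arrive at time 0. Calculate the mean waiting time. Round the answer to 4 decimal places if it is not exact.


FCFS order (as given): [3, 5, 11, 5]
Waiting times:
  Job 1: wait = 0
  Job 2: wait = 3
  Job 3: wait = 8
  Job 4: wait = 19
Sum of waiting times = 30
Average waiting time = 30/4 = 7.5

7.5


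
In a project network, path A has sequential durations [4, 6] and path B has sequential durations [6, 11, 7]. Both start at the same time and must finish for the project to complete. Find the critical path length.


Path A total = 4 + 6 = 10
Path B total = 6 + 11 + 7 = 24
Critical path = longest path = max(10, 24) = 24

24


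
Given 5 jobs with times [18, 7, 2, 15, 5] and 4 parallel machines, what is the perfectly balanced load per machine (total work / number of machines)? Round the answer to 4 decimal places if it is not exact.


Total processing time = 18 + 7 + 2 + 15 + 5 = 47
Number of machines = 4
Ideal balanced load = 47 / 4 = 11.75

11.75


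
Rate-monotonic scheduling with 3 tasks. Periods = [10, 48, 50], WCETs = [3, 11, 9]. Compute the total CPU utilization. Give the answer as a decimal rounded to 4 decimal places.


Compute individual utilizations (exact fractions):
  Task 1: C/T = 3/10 (approx. 0.3)
  Task 2: C/T = 11/48 (approx. 0.2292)
  Task 3: C/T = 9/50 (approx. 0.18)
Total utilization U = 3/10 + 11/48 + 9/50 = 851/1200
Rounded to 4 decimal places: U = 0.7092
RM (Liu & Layland) bound for 3 tasks = 0.779763; compare with U = 851/1200 (approx. 0.709167)
U <= bound, so schedulable by RM sufficient condition.

0.7092


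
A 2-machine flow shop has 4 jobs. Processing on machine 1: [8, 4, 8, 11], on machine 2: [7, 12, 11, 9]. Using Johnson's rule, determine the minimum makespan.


Apply Johnson's rule:
  Group 1 (a <= b): [(2, 4, 12), (3, 8, 11)]
  Group 2 (a > b): [(4, 11, 9), (1, 8, 7)]
Optimal job order: [2, 3, 4, 1]
Schedule:
  Job 2: M1 done at 4, M2 done at 16
  Job 3: M1 done at 12, M2 done at 27
  Job 4: M1 done at 23, M2 done at 36
  Job 1: M1 done at 31, M2 done at 43
Makespan = 43

43


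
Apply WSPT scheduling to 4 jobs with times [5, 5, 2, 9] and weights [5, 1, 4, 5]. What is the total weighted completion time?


Compute p/w ratios and sort ascending (WSPT): [(2, 4), (5, 5), (9, 5), (5, 1)]
Compute weighted completion times:
  Job (p=2,w=4): C=2, w*C=4*2=8
  Job (p=5,w=5): C=7, w*C=5*7=35
  Job (p=9,w=5): C=16, w*C=5*16=80
  Job (p=5,w=1): C=21, w*C=1*21=21
Total weighted completion time = 144

144


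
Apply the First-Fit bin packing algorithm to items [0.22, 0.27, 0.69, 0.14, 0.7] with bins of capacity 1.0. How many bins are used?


Place items sequentially using First-Fit:
  Item 0.22 -> new Bin 1
  Item 0.27 -> Bin 1 (now 0.49)
  Item 0.69 -> new Bin 2
  Item 0.14 -> Bin 1 (now 0.63)
  Item 0.7 -> new Bin 3
Total bins used = 3

3


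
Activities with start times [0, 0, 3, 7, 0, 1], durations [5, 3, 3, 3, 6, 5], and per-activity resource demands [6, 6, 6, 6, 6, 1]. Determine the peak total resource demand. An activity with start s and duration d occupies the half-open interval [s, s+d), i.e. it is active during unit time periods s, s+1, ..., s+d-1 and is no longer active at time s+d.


Each activity i is active on [start_i, start_i + duration_i).
Compute total resource usage per time slot:
  t=0: active resources = [6, 6, 6], total = 18
  t=1: active resources = [6, 6, 6, 1], total = 19
  t=2: active resources = [6, 6, 6, 1], total = 19
  t=3: active resources = [6, 6, 6, 1], total = 19
  t=4: active resources = [6, 6, 6, 1], total = 19
  t=5: active resources = [6, 6, 1], total = 13
  t=6: active resources = [], total = 0
  t=7: active resources = [6], total = 6
  t=8: active resources = [6], total = 6
  t=9: active resources = [6], total = 6
Peak resource demand = 19

19


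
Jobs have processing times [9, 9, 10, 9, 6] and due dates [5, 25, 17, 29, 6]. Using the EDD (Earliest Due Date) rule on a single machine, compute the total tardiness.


Sort by due date (EDD order): [(9, 5), (6, 6), (10, 17), (9, 25), (9, 29)]
Compute completion times and tardiness:
  Job 1: p=9, d=5, C=9, tardiness=max(0,9-5)=4
  Job 2: p=6, d=6, C=15, tardiness=max(0,15-6)=9
  Job 3: p=10, d=17, C=25, tardiness=max(0,25-17)=8
  Job 4: p=9, d=25, C=34, tardiness=max(0,34-25)=9
  Job 5: p=9, d=29, C=43, tardiness=max(0,43-29)=14
Total tardiness = 44

44


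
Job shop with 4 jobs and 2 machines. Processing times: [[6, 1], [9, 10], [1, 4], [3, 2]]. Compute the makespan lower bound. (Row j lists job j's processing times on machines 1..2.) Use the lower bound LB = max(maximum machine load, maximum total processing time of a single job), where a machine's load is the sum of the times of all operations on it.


Machine loads:
  Machine 1: 6 + 9 + 1 + 3 = 19
  Machine 2: 1 + 10 + 4 + 2 = 17
Max machine load = 19
Job totals:
  Job 1: 7
  Job 2: 19
  Job 3: 5
  Job 4: 5
Max job total = 19
Lower bound = max(19, 19) = 19

19


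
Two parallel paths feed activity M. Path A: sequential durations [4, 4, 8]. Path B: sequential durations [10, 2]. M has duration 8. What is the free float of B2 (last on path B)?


ES(B2) = sum of predecessors on chain B = 10
EF(B2) = ES + duration = 10 + 2 = 12
Successor of B2 is M. ES(M) = max(sum(A), sum(B)) = max(16, 12) = 16
Free float = ES(successor) - EF(current) = 16 - 12 = 4

4


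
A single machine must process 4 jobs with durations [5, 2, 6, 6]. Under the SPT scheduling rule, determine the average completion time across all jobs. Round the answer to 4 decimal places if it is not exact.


Sort jobs by processing time (SPT order): [2, 5, 6, 6]
Compute completion times sequentially:
  Job 1: processing = 2, completes at 2
  Job 2: processing = 5, completes at 7
  Job 3: processing = 6, completes at 13
  Job 4: processing = 6, completes at 19
Sum of completion times = 41
Average completion time = 41/4 = 10.25

10.25


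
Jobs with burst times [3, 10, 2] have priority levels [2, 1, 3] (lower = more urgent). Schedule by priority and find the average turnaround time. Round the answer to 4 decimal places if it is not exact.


Sort by priority (ascending = highest first):
Order: [(1, 10), (2, 3), (3, 2)]
Completion times:
  Priority 1, burst=10, C=10
  Priority 2, burst=3, C=13
  Priority 3, burst=2, C=15
Average turnaround = 38/3 = 12.6667

12.6667


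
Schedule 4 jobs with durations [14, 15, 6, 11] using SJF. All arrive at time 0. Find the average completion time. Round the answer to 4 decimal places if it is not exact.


SJF order (ascending): [6, 11, 14, 15]
Completion times:
  Job 1: burst=6, C=6
  Job 2: burst=11, C=17
  Job 3: burst=14, C=31
  Job 4: burst=15, C=46
Average completion = 100/4 = 25.0

25.0


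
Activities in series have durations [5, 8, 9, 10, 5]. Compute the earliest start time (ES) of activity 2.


Activity 2 starts after activities 1 through 1 complete.
Predecessor durations: [5]
ES = 5 = 5

5


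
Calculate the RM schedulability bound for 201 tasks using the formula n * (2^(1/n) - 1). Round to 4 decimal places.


Compute 2^(1/201) = 1.0034544463
Subtract 1: 1.0034544463 - 1 = 0.0034544463
Multiply by n: 201 * 0.0034544463 = 0.6943437063
Round to 4 dp: 0.6943

0.6943


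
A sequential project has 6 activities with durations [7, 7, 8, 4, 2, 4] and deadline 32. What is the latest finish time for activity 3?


LF(activity 3) = deadline - sum of successor durations
Successors: activities 4 through 6 with durations [4, 2, 4]
Sum of successor durations = 10
LF = 32 - 10 = 22

22


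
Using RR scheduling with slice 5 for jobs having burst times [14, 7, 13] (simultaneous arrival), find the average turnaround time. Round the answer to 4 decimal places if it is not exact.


Time quantum = 5
Execution trace:
  J1 runs 5 units, time = 5
  J2 runs 5 units, time = 10
  J3 runs 5 units, time = 15
  J1 runs 5 units, time = 20
  J2 runs 2 units, time = 22
  J3 runs 5 units, time = 27
  J1 runs 4 units, time = 31
  J3 runs 3 units, time = 34
Finish times: [31, 22, 34]
Average turnaround = 87/3 = 29.0

29.0


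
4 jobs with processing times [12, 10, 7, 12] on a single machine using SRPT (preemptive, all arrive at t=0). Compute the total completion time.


Since all jobs arrive at t=0, SRPT equals SPT ordering.
SPT order: [7, 10, 12, 12]
Completion times:
  Job 1: p=7, C=7
  Job 2: p=10, C=17
  Job 3: p=12, C=29
  Job 4: p=12, C=41
Total completion time = 7 + 17 + 29 + 41 = 94

94


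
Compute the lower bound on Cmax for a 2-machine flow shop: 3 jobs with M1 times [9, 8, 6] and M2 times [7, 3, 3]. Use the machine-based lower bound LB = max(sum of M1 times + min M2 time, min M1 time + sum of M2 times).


LB1 = sum(M1 times) + min(M2 times) = 23 + 3 = 26
LB2 = min(M1 times) + sum(M2 times) = 6 + 13 = 19
Lower bound = max(LB1, LB2) = max(26, 19) = 26

26


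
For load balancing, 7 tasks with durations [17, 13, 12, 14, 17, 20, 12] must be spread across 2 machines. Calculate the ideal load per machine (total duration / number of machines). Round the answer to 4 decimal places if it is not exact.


Total processing time = 17 + 13 + 12 + 14 + 17 + 20 + 12 = 105
Number of machines = 2
Ideal balanced load = 105 / 2 = 52.5

52.5


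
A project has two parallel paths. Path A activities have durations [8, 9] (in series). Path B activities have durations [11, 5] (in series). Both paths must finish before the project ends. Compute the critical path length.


Path A total = 8 + 9 = 17
Path B total = 11 + 5 = 16
Critical path = longest path = max(17, 16) = 17

17


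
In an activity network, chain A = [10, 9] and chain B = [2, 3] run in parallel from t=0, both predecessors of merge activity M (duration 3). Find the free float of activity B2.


ES(B2) = sum of predecessors on chain B = 2
EF(B2) = ES + duration = 2 + 3 = 5
Successor of B2 is M. ES(M) = max(sum(A), sum(B)) = max(19, 5) = 19
Free float = ES(successor) - EF(current) = 19 - 5 = 14

14


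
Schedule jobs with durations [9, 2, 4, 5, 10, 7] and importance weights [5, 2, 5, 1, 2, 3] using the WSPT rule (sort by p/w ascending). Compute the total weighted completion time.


Compute p/w ratios and sort ascending (WSPT): [(4, 5), (2, 2), (9, 5), (7, 3), (5, 1), (10, 2)]
Compute weighted completion times:
  Job (p=4,w=5): C=4, w*C=5*4=20
  Job (p=2,w=2): C=6, w*C=2*6=12
  Job (p=9,w=5): C=15, w*C=5*15=75
  Job (p=7,w=3): C=22, w*C=3*22=66
  Job (p=5,w=1): C=27, w*C=1*27=27
  Job (p=10,w=2): C=37, w*C=2*37=74
Total weighted completion time = 274

274


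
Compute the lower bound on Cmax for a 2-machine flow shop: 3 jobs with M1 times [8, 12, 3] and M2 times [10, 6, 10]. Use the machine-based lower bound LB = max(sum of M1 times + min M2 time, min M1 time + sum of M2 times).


LB1 = sum(M1 times) + min(M2 times) = 23 + 6 = 29
LB2 = min(M1 times) + sum(M2 times) = 3 + 26 = 29
Lower bound = max(LB1, LB2) = max(29, 29) = 29

29


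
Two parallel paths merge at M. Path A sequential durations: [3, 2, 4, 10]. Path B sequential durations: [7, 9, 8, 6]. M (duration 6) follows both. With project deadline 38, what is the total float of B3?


Forward pass: ES(B3) = sum of predecessors on chain B = 16
EF = ES + duration = 16 + 8 = 24
Backward pass: LF(M) = deadline = 38; LS(M) = 38 - 6 = 32
LF(B3) = LS(M) - sum(successors on chain B) = 32 - 6 = 26
LS = LF - duration = 26 - 8 = 18
Total float = LS - ES = 18 - 16 = 2

2


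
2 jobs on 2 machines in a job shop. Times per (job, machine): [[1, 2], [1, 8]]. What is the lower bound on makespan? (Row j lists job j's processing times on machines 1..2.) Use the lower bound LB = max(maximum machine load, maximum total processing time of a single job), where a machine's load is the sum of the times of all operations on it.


Machine loads:
  Machine 1: 1 + 1 = 2
  Machine 2: 2 + 8 = 10
Max machine load = 10
Job totals:
  Job 1: 3
  Job 2: 9
Max job total = 9
Lower bound = max(10, 9) = 10

10


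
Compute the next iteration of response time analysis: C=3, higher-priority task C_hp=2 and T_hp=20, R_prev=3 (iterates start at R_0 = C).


R_next = C + ceil(R_prev / T_hp) * C_hp
ceil(3 / 20) = ceil(0.15) = 1
Interference = 1 * 2 = 2
R_next = 3 + 2 = 5

5


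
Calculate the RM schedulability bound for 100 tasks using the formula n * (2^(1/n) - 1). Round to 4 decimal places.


Compute 2^(1/100) = 1.0069555501
Subtract 1: 1.0069555501 - 1 = 0.0069555501
Multiply by n: 100 * 0.0069555501 = 0.6955550100
Round to 4 dp: 0.6956

0.6956


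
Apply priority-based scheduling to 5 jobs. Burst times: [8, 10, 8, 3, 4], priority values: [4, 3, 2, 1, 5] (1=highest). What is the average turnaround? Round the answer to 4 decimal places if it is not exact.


Sort by priority (ascending = highest first):
Order: [(1, 3), (2, 8), (3, 10), (4, 8), (5, 4)]
Completion times:
  Priority 1, burst=3, C=3
  Priority 2, burst=8, C=11
  Priority 3, burst=10, C=21
  Priority 4, burst=8, C=29
  Priority 5, burst=4, C=33
Average turnaround = 97/5 = 19.4

19.4


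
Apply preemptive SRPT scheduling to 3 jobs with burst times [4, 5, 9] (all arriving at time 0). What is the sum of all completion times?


Since all jobs arrive at t=0, SRPT equals SPT ordering.
SPT order: [4, 5, 9]
Completion times:
  Job 1: p=4, C=4
  Job 2: p=5, C=9
  Job 3: p=9, C=18
Total completion time = 4 + 9 + 18 = 31

31


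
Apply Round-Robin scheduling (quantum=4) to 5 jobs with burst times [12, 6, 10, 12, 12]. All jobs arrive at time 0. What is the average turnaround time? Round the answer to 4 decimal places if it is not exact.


Time quantum = 4
Execution trace:
  J1 runs 4 units, time = 4
  J2 runs 4 units, time = 8
  J3 runs 4 units, time = 12
  J4 runs 4 units, time = 16
  J5 runs 4 units, time = 20
  J1 runs 4 units, time = 24
  J2 runs 2 units, time = 26
  J3 runs 4 units, time = 30
  J4 runs 4 units, time = 34
  J5 runs 4 units, time = 38
  J1 runs 4 units, time = 42
  J3 runs 2 units, time = 44
  J4 runs 4 units, time = 48
  J5 runs 4 units, time = 52
Finish times: [42, 26, 44, 48, 52]
Average turnaround = 212/5 = 42.4

42.4


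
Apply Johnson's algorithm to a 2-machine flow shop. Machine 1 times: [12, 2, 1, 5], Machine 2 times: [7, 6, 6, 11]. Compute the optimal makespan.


Apply Johnson's rule:
  Group 1 (a <= b): [(3, 1, 6), (2, 2, 6), (4, 5, 11)]
  Group 2 (a > b): [(1, 12, 7)]
Optimal job order: [3, 2, 4, 1]
Schedule:
  Job 3: M1 done at 1, M2 done at 7
  Job 2: M1 done at 3, M2 done at 13
  Job 4: M1 done at 8, M2 done at 24
  Job 1: M1 done at 20, M2 done at 31
Makespan = 31

31


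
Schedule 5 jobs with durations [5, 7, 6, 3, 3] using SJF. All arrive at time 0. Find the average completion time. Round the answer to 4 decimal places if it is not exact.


SJF order (ascending): [3, 3, 5, 6, 7]
Completion times:
  Job 1: burst=3, C=3
  Job 2: burst=3, C=6
  Job 3: burst=5, C=11
  Job 4: burst=6, C=17
  Job 5: burst=7, C=24
Average completion = 61/5 = 12.2

12.2


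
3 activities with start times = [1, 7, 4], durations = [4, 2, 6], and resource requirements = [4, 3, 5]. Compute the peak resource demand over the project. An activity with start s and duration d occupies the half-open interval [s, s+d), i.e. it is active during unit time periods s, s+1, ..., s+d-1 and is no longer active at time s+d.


Each activity i is active on [start_i, start_i + duration_i).
Compute total resource usage per time slot:
  t=0: active resources = [], total = 0
  t=1: active resources = [4], total = 4
  t=2: active resources = [4], total = 4
  t=3: active resources = [4], total = 4
  t=4: active resources = [4, 5], total = 9
  t=5: active resources = [5], total = 5
  t=6: active resources = [5], total = 5
  t=7: active resources = [3, 5], total = 8
  t=8: active resources = [3, 5], total = 8
  t=9: active resources = [5], total = 5
Peak resource demand = 9

9


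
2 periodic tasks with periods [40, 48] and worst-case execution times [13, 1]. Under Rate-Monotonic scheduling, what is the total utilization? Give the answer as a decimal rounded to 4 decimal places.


Compute individual utilizations (exact fractions):
  Task 1: C/T = 13/40 (approx. 0.325)
  Task 2: C/T = 1/48 (approx. 0.0208)
Total utilization U = 13/40 + 1/48 = 83/240
Rounded to 4 decimal places: U = 0.3458
RM (Liu & Layland) bound for 2 tasks = 0.828427; compare with U = 83/240 (approx. 0.345833)
U <= bound, so schedulable by RM sufficient condition.

0.3458


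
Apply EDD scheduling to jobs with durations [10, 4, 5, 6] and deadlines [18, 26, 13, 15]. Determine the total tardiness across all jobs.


Sort by due date (EDD order): [(5, 13), (6, 15), (10, 18), (4, 26)]
Compute completion times and tardiness:
  Job 1: p=5, d=13, C=5, tardiness=max(0,5-13)=0
  Job 2: p=6, d=15, C=11, tardiness=max(0,11-15)=0
  Job 3: p=10, d=18, C=21, tardiness=max(0,21-18)=3
  Job 4: p=4, d=26, C=25, tardiness=max(0,25-26)=0
Total tardiness = 3

3


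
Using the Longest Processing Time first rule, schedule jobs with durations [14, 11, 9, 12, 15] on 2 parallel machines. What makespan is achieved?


Sort jobs in decreasing order (LPT): [15, 14, 12, 11, 9]
Assign each job to the least loaded machine:
  Machine 1: jobs [15, 11, 9], load = 35
  Machine 2: jobs [14, 12], load = 26
Makespan = max load = 35

35


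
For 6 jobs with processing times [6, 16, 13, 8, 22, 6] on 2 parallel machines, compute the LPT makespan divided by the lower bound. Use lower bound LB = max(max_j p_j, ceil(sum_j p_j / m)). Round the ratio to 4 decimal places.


LPT order: [22, 16, 13, 8, 6, 6]
Machine loads after assignment: [36, 35]
LPT makespan = 36
Lower bound = max(max_job, ceil(total/2)) = max(22, 36) = 36
Ratio = 36 / 36 = 1.0

1.0


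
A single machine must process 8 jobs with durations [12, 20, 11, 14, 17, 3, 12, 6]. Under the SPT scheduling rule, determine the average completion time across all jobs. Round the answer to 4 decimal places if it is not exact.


Sort jobs by processing time (SPT order): [3, 6, 11, 12, 12, 14, 17, 20]
Compute completion times sequentially:
  Job 1: processing = 3, completes at 3
  Job 2: processing = 6, completes at 9
  Job 3: processing = 11, completes at 20
  Job 4: processing = 12, completes at 32
  Job 5: processing = 12, completes at 44
  Job 6: processing = 14, completes at 58
  Job 7: processing = 17, completes at 75
  Job 8: processing = 20, completes at 95
Sum of completion times = 336
Average completion time = 336/8 = 42.0

42.0


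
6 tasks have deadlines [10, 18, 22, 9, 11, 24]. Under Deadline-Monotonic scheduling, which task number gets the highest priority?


Sort tasks by relative deadline (ascending):
  Task 4: deadline = 9
  Task 1: deadline = 10
  Task 5: deadline = 11
  Task 2: deadline = 18
  Task 3: deadline = 22
  Task 6: deadline = 24
Priority order (highest first): [4, 1, 5, 2, 3, 6]
Highest priority task = 4

4


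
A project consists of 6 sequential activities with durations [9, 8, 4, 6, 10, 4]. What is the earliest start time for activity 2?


Activity 2 starts after activities 1 through 1 complete.
Predecessor durations: [9]
ES = 9 = 9

9


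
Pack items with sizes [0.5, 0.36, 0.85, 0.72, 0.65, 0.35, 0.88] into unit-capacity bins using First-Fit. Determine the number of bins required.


Place items sequentially using First-Fit:
  Item 0.5 -> new Bin 1
  Item 0.36 -> Bin 1 (now 0.86)
  Item 0.85 -> new Bin 2
  Item 0.72 -> new Bin 3
  Item 0.65 -> new Bin 4
  Item 0.35 -> Bin 4 (now 1.0)
  Item 0.88 -> new Bin 5
Total bins used = 5

5


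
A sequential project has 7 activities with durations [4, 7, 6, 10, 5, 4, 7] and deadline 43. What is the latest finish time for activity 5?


LF(activity 5) = deadline - sum of successor durations
Successors: activities 6 through 7 with durations [4, 7]
Sum of successor durations = 11
LF = 43 - 11 = 32

32


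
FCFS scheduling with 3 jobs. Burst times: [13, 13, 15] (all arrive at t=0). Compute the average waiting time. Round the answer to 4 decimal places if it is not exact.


FCFS order (as given): [13, 13, 15]
Waiting times:
  Job 1: wait = 0
  Job 2: wait = 13
  Job 3: wait = 26
Sum of waiting times = 39
Average waiting time = 39/3 = 13.0

13.0
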